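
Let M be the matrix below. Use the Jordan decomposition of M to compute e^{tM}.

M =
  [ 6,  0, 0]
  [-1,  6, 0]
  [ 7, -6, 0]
e^{tM} =
  [exp(6*t), 0, 0]
  [-t*exp(6*t), exp(6*t), 0]
  [t*exp(6*t) + exp(6*t) - 1, 1 - exp(6*t), 1]

Strategy: write M = P · J · P⁻¹ where J is a Jordan canonical form, so e^{tM} = P · e^{tJ} · P⁻¹, and e^{tJ} can be computed block-by-block.

M has Jordan form
J =
  [0, 0, 0]
  [0, 6, 1]
  [0, 0, 6]
(up to reordering of blocks).

Per-block formulas:
  For a 1×1 block at λ = 0: exp(t · [0]) = [e^(0t)].
  For a 2×2 Jordan block J_2(6): exp(t · J_2(6)) = e^(6t)·(I + t·N), where N is the 2×2 nilpotent shift.

After assembling e^{tJ} and conjugating by P, we get:

e^{tM} =
  [exp(6*t), 0, 0]
  [-t*exp(6*t), exp(6*t), 0]
  [t*exp(6*t) + exp(6*t) - 1, 1 - exp(6*t), 1]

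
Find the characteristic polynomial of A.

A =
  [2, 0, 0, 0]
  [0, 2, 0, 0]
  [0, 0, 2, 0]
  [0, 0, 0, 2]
x^4 - 8*x^3 + 24*x^2 - 32*x + 16

Expanding det(x·I − A) (e.g. by cofactor expansion or by noting that A is similar to its Jordan form J, which has the same characteristic polynomial as A) gives
  χ_A(x) = x^4 - 8*x^3 + 24*x^2 - 32*x + 16
which factors as (x - 2)^4. The eigenvalues (with algebraic multiplicities) are λ = 2 with multiplicity 4.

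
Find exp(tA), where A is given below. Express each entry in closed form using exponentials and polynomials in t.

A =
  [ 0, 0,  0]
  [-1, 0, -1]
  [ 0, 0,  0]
e^{tA} =
  [1, 0, 0]
  [-t, 1, -t]
  [0, 0, 1]

Strategy: write A = P · J · P⁻¹ where J is a Jordan canonical form, so e^{tA} = P · e^{tJ} · P⁻¹, and e^{tJ} can be computed block-by-block.

A has Jordan form
J =
  [0, 1, 0]
  [0, 0, 0]
  [0, 0, 0]
(up to reordering of blocks).

Per-block formulas:
  For a 1×1 block at λ = 0: exp(t · [0]) = [e^(0t)].
  For a 2×2 Jordan block J_2(0): exp(t · J_2(0)) = e^(0t)·(I + t·N), where N is the 2×2 nilpotent shift.

After assembling e^{tJ} and conjugating by P, we get:

e^{tA} =
  [1, 0, 0]
  [-t, 1, -t]
  [0, 0, 1]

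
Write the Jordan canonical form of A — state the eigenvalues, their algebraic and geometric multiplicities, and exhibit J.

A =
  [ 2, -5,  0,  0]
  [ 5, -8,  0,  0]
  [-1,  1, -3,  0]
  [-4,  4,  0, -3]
J_2(-3) ⊕ J_1(-3) ⊕ J_1(-3)

The characteristic polynomial is
  det(x·I − A) = x^4 + 12*x^3 + 54*x^2 + 108*x + 81 = (x + 3)^4

Eigenvalues and multiplicities (the geometric multiplicity of λ is n − rank(A − λI), which equals the number of Jordan blocks for λ):
  λ = -3: algebraic multiplicity = 4, geometric multiplicity = 3

Determining the block sizes for each eigenvalue:
  λ = -3: 3 blocks summing to 4 forces exactly one block of size 2 and the rest size 1 → block sizes [2, 1, 1]

Assembling the blocks gives a Jordan form
J =
  [-3,  1,  0,  0]
  [ 0, -3,  0,  0]
  [ 0,  0, -3,  0]
  [ 0,  0,  0, -3]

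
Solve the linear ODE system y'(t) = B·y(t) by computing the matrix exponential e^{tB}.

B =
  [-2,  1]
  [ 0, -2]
e^{tB} =
  [exp(-2*t), t*exp(-2*t)]
  [0, exp(-2*t)]

Strategy: write B = P · J · P⁻¹ where J is a Jordan canonical form, so e^{tB} = P · e^{tJ} · P⁻¹, and e^{tJ} can be computed block-by-block.

B has Jordan form
J =
  [-2,  1]
  [ 0, -2]
(up to reordering of blocks).

Per-block formulas:
  For a 2×2 Jordan block J_2(-2): exp(t · J_2(-2)) = e^(-2t)·(I + t·N), where N is the 2×2 nilpotent shift.

After assembling e^{tJ} and conjugating by P, we get:

e^{tB} =
  [exp(-2*t), t*exp(-2*t)]
  [0, exp(-2*t)]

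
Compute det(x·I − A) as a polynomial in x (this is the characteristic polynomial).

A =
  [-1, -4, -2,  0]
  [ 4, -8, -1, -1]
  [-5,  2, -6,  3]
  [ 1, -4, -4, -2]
x^4 + 17*x^3 + 108*x^2 + 304*x + 320

Expanding det(x·I − A) (e.g. by cofactor expansion or by noting that A is similar to its Jordan form J, which has the same characteristic polynomial as A) gives
  χ_A(x) = x^4 + 17*x^3 + 108*x^2 + 304*x + 320
which factors as (x + 4)^3*(x + 5). The eigenvalues (with algebraic multiplicities) are λ = -5 with multiplicity 1, λ = -4 with multiplicity 3.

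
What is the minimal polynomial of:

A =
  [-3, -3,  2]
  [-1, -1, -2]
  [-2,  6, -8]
x^2 + 8*x + 16

The characteristic polynomial is χ_A(x) = (x + 4)^3, so the eigenvalues are known. The minimal polynomial is
  m_A(x) = Π_λ (x − λ)^{k_λ}
where k_λ is the size of the *largest* Jordan block for λ (equivalently, the smallest k with (A − λI)^k v = 0 for every generalised eigenvector v of λ).

  λ = -4: largest Jordan block has size 2, contributing (x + 4)^2

So m_A(x) = (x + 4)^2 = x^2 + 8*x + 16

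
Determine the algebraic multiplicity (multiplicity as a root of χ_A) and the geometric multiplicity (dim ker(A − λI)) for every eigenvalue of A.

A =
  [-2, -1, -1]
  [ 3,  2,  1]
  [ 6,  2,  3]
λ = 1: alg = 3, geom = 2

Step 1 — factor the characteristic polynomial to read off the algebraic multiplicities:
  χ_A(x) = (x - 1)^3

Step 2 — compute geometric multiplicities via the rank-nullity identity g(λ) = n − rank(A − λI):
  rank(A − (1)·I) = 1, so dim ker(A − (1)·I) = n − 1 = 2

Summary:
  λ = 1: algebraic multiplicity = 3, geometric multiplicity = 2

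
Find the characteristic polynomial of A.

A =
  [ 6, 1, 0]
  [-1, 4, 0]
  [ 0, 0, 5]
x^3 - 15*x^2 + 75*x - 125

Expanding det(x·I − A) (e.g. by cofactor expansion or by noting that A is similar to its Jordan form J, which has the same characteristic polynomial as A) gives
  χ_A(x) = x^3 - 15*x^2 + 75*x - 125
which factors as (x - 5)^3. The eigenvalues (with algebraic multiplicities) are λ = 5 with multiplicity 3.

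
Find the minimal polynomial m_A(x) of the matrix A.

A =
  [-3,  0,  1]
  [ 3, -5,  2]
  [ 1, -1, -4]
x^3 + 12*x^2 + 48*x + 64

The characteristic polynomial is χ_A(x) = (x + 4)^3, so the eigenvalues are known. The minimal polynomial is
  m_A(x) = Π_λ (x − λ)^{k_λ}
where k_λ is the size of the *largest* Jordan block for λ (equivalently, the smallest k with (A − λI)^k v = 0 for every generalised eigenvector v of λ).

  λ = -4: largest Jordan block has size 3, contributing (x + 4)^3

So m_A(x) = (x + 4)^3 = x^3 + 12*x^2 + 48*x + 64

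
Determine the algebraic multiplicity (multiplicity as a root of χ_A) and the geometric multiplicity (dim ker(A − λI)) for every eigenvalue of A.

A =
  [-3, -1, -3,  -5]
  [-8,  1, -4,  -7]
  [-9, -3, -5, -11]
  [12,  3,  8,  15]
λ = 2: alg = 4, geom = 2

Step 1 — factor the characteristic polynomial to read off the algebraic multiplicities:
  χ_A(x) = (x - 2)^4

Step 2 — compute geometric multiplicities via the rank-nullity identity g(λ) = n − rank(A − λI):
  rank(A − (2)·I) = 2, so dim ker(A − (2)·I) = n − 2 = 2

Summary:
  λ = 2: algebraic multiplicity = 4, geometric multiplicity = 2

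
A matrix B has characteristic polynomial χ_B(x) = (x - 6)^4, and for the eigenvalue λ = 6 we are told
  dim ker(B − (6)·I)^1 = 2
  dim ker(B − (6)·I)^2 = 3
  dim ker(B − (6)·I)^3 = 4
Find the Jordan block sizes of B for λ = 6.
Block sizes for λ = 6: [3, 1]

From the dimensions of kernels of powers, the number of Jordan blocks of size at least j is d_j − d_{j−1} where d_j = dim ker(N^j) (with d_0 = 0). Computing the differences gives [2, 1, 1].
The number of blocks of size exactly k is (#blocks of size ≥ k) − (#blocks of size ≥ k + 1), so the partition is: 1 block(s) of size 1, 1 block(s) of size 3.
In nonincreasing order the block sizes are [3, 1].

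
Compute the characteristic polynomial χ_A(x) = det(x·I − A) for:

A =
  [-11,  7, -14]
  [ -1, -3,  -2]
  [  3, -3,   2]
x^3 + 12*x^2 + 48*x + 64

Expanding det(x·I − A) (e.g. by cofactor expansion or by noting that A is similar to its Jordan form J, which has the same characteristic polynomial as A) gives
  χ_A(x) = x^3 + 12*x^2 + 48*x + 64
which factors as (x + 4)^3. The eigenvalues (with algebraic multiplicities) are λ = -4 with multiplicity 3.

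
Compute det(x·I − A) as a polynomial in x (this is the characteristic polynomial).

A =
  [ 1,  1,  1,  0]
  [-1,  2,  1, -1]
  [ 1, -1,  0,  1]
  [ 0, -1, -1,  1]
x^4 - 4*x^3 + 6*x^2 - 4*x + 1

Expanding det(x·I − A) (e.g. by cofactor expansion or by noting that A is similar to its Jordan form J, which has the same characteristic polynomial as A) gives
  χ_A(x) = x^4 - 4*x^3 + 6*x^2 - 4*x + 1
which factors as (x - 1)^4. The eigenvalues (with algebraic multiplicities) are λ = 1 with multiplicity 4.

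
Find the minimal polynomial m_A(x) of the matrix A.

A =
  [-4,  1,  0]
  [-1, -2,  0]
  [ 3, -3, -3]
x^2 + 6*x + 9

The characteristic polynomial is χ_A(x) = (x + 3)^3, so the eigenvalues are known. The minimal polynomial is
  m_A(x) = Π_λ (x − λ)^{k_λ}
where k_λ is the size of the *largest* Jordan block for λ (equivalently, the smallest k with (A − λI)^k v = 0 for every generalised eigenvector v of λ).

  λ = -3: largest Jordan block has size 2, contributing (x + 3)^2

So m_A(x) = (x + 3)^2 = x^2 + 6*x + 9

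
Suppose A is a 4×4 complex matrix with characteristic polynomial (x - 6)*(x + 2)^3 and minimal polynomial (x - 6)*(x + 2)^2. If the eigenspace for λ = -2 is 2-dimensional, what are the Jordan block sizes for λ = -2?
Block sizes for λ = -2: [2, 1]

Step 1 — from the characteristic polynomial, algebraic multiplicity of λ = -2 is 3. From dim ker(A − (-2)·I) = 2, there are exactly 2 Jordan blocks for λ = -2.
Step 2 — from the minimal polynomial, the factor (x + 2)^2 tells us the largest block for λ = -2 has size 2.
Step 3 — with total size 3, 2 blocks, and largest block 2, the block sizes (in nonincreasing order) are [2, 1].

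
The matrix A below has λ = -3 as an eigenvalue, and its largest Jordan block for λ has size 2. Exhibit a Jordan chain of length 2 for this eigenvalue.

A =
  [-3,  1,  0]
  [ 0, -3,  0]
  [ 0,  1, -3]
A Jordan chain for λ = -3 of length 2:
v_1 = (1, 0, 1)ᵀ
v_2 = (0, 1, 0)ᵀ

Let N = A − (-3)·I. We want v_2 with N^2 v_2 = 0 but N^1 v_2 ≠ 0; then v_{j-1} := N · v_j for j = 2, …, 2.

Pick v_2 = (0, 1, 0)ᵀ.
Then v_1 = N · v_2 = (1, 0, 1)ᵀ.

Sanity check: (A − (-3)·I) v_1 = (0, 0, 0)ᵀ = 0. ✓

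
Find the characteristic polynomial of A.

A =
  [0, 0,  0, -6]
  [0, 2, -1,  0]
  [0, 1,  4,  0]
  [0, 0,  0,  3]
x^4 - 9*x^3 + 27*x^2 - 27*x

Expanding det(x·I − A) (e.g. by cofactor expansion or by noting that A is similar to its Jordan form J, which has the same characteristic polynomial as A) gives
  χ_A(x) = x^4 - 9*x^3 + 27*x^2 - 27*x
which factors as x*(x - 3)^3. The eigenvalues (with algebraic multiplicities) are λ = 0 with multiplicity 1, λ = 3 with multiplicity 3.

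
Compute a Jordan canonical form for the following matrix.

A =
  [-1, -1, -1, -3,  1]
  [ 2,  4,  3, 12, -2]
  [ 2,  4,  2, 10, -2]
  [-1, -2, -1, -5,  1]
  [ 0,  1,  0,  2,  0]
J_3(0) ⊕ J_2(0)

The characteristic polynomial is
  det(x·I − A) = x^5

Eigenvalues and multiplicities (the geometric multiplicity of λ is n − rank(A − λI), which equals the number of Jordan blocks for λ):
  λ = 0: algebraic multiplicity = 5, geometric multiplicity = 2

Determining the block sizes for each eigenvalue:
  λ = 0: with am = 5 and gm = 2, the partition is not yet determined (e.g. several partitions of 5 into 2 parts exist). Let N = A − (0)·I. Computing rank(N^1) = 3, rank(N^2) = 1, rank(N^3) = 0; the number of blocks of size ≥ j is rank(N^{j−1}) − rank(N^j), giving [2, 2, 1]. So we have 1 block(s) of size 3, 1 block(s) of size 2 → block sizes [3, 2]

Assembling the blocks gives a Jordan form
J =
  [0, 1, 0, 0, 0]
  [0, 0, 1, 0, 0]
  [0, 0, 0, 0, 0]
  [0, 0, 0, 0, 1]
  [0, 0, 0, 0, 0]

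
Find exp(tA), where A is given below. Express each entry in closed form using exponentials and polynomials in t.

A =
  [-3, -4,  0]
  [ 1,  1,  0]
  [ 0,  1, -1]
e^{tA} =
  [-2*t*exp(-t) + exp(-t), -4*t*exp(-t), 0]
  [t*exp(-t), 2*t*exp(-t) + exp(-t), 0]
  [t^2*exp(-t)/2, t^2*exp(-t) + t*exp(-t), exp(-t)]

Strategy: write A = P · J · P⁻¹ where J is a Jordan canonical form, so e^{tA} = P · e^{tJ} · P⁻¹, and e^{tJ} can be computed block-by-block.

A has Jordan form
J =
  [-1,  1,  0]
  [ 0, -1,  1]
  [ 0,  0, -1]
(up to reordering of blocks).

Per-block formulas:
  For a 3×3 Jordan block J_3(-1): exp(t · J_3(-1)) = e^(-1t)·(I + t·N + (t^2/2)·N^2), where N is the 3×3 nilpotent shift.

After assembling e^{tJ} and conjugating by P, we get:

e^{tA} =
  [-2*t*exp(-t) + exp(-t), -4*t*exp(-t), 0]
  [t*exp(-t), 2*t*exp(-t) + exp(-t), 0]
  [t^2*exp(-t)/2, t^2*exp(-t) + t*exp(-t), exp(-t)]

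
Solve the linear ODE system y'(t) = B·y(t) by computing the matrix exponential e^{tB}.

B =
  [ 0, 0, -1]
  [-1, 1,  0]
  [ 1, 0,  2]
e^{tB} =
  [-t*exp(t) + exp(t), 0, -t*exp(t)]
  [t^2*exp(t)/2 - t*exp(t), exp(t), t^2*exp(t)/2]
  [t*exp(t), 0, t*exp(t) + exp(t)]

Strategy: write B = P · J · P⁻¹ where J is a Jordan canonical form, so e^{tB} = P · e^{tJ} · P⁻¹, and e^{tJ} can be computed block-by-block.

B has Jordan form
J =
  [1, 1, 0]
  [0, 1, 1]
  [0, 0, 1]
(up to reordering of blocks).

Per-block formulas:
  For a 3×3 Jordan block J_3(1): exp(t · J_3(1)) = e^(1t)·(I + t·N + (t^2/2)·N^2), where N is the 3×3 nilpotent shift.

After assembling e^{tJ} and conjugating by P, we get:

e^{tB} =
  [-t*exp(t) + exp(t), 0, -t*exp(t)]
  [t^2*exp(t)/2 - t*exp(t), exp(t), t^2*exp(t)/2]
  [t*exp(t), 0, t*exp(t) + exp(t)]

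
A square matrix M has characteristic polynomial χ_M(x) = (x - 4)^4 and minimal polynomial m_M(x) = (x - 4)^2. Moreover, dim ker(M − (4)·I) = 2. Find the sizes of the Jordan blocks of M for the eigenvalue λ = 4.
Block sizes for λ = 4: [2, 2]

Step 1 — from the characteristic polynomial, algebraic multiplicity of λ = 4 is 4. From dim ker(M − (4)·I) = 2, there are exactly 2 Jordan blocks for λ = 4.
Step 2 — from the minimal polynomial, the factor (x − 4)^2 tells us the largest block for λ = 4 has size 2.
Step 3 — with total size 4, 2 blocks, and largest block 2, the block sizes (in nonincreasing order) are [2, 2].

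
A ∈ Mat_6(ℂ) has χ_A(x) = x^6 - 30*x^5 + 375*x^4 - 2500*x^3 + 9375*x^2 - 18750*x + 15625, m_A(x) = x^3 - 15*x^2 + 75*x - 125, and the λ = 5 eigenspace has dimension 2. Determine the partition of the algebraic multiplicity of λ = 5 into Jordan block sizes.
Block sizes for λ = 5: [3, 3]

Step 1 — from the characteristic polynomial, algebraic multiplicity of λ = 5 is 6. From dim ker(A − (5)·I) = 2, there are exactly 2 Jordan blocks for λ = 5.
Step 2 — from the minimal polynomial, the factor (x − 5)^3 tells us the largest block for λ = 5 has size 3.
Step 3 — with total size 6, 2 blocks, and largest block 3, the block sizes (in nonincreasing order) are [3, 3].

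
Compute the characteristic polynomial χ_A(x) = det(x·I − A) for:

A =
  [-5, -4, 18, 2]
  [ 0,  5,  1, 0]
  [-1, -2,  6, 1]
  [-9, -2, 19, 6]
x^4 - 12*x^3 + 30*x^2 + 100*x - 375

Expanding det(x·I − A) (e.g. by cofactor expansion or by noting that A is similar to its Jordan form J, which has the same characteristic polynomial as A) gives
  χ_A(x) = x^4 - 12*x^3 + 30*x^2 + 100*x - 375
which factors as (x - 5)^3*(x + 3). The eigenvalues (with algebraic multiplicities) are λ = -3 with multiplicity 1, λ = 5 with multiplicity 3.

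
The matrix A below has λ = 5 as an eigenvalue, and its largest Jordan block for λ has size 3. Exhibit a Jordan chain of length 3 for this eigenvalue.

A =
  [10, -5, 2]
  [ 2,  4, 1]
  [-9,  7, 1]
A Jordan chain for λ = 5 of length 3:
v_1 = (-3, -1, 5)ᵀ
v_2 = (5, 2, -9)ᵀ
v_3 = (1, 0, 0)ᵀ

Let N = A − (5)·I. We want v_3 with N^3 v_3 = 0 but N^2 v_3 ≠ 0; then v_{j-1} := N · v_j for j = 3, …, 2.

Pick v_3 = (1, 0, 0)ᵀ.
Then v_2 = N · v_3 = (5, 2, -9)ᵀ.
Then v_1 = N · v_2 = (-3, -1, 5)ᵀ.

Sanity check: (A − (5)·I) v_1 = (0, 0, 0)ᵀ = 0. ✓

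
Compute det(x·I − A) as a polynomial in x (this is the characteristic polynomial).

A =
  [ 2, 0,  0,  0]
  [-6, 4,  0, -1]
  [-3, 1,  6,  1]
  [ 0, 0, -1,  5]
x^4 - 17*x^3 + 105*x^2 - 275*x + 250

Expanding det(x·I − A) (e.g. by cofactor expansion or by noting that A is similar to its Jordan form J, which has the same characteristic polynomial as A) gives
  χ_A(x) = x^4 - 17*x^3 + 105*x^2 - 275*x + 250
which factors as (x - 5)^3*(x - 2). The eigenvalues (with algebraic multiplicities) are λ = 2 with multiplicity 1, λ = 5 with multiplicity 3.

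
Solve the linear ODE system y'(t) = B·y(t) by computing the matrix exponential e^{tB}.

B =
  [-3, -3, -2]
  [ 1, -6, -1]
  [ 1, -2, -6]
e^{tB} =
  [-t^2*exp(-5*t)/2 + 2*t*exp(-5*t) + exp(-5*t), t^2*exp(-5*t)/2 - 3*t*exp(-5*t), t^2*exp(-5*t)/2 - 2*t*exp(-5*t)]
  [t*exp(-5*t), -t*exp(-5*t) + exp(-5*t), -t*exp(-5*t)]
  [-t^2*exp(-5*t)/2 + t*exp(-5*t), t^2*exp(-5*t)/2 - 2*t*exp(-5*t), t^2*exp(-5*t)/2 - t*exp(-5*t) + exp(-5*t)]

Strategy: write B = P · J · P⁻¹ where J is a Jordan canonical form, so e^{tB} = P · e^{tJ} · P⁻¹, and e^{tJ} can be computed block-by-block.

B has Jordan form
J =
  [-5,  1,  0]
  [ 0, -5,  1]
  [ 0,  0, -5]
(up to reordering of blocks).

Per-block formulas:
  For a 3×3 Jordan block J_3(-5): exp(t · J_3(-5)) = e^(-5t)·(I + t·N + (t^2/2)·N^2), where N is the 3×3 nilpotent shift.

After assembling e^{tJ} and conjugating by P, we get:

e^{tB} =
  [-t^2*exp(-5*t)/2 + 2*t*exp(-5*t) + exp(-5*t), t^2*exp(-5*t)/2 - 3*t*exp(-5*t), t^2*exp(-5*t)/2 - 2*t*exp(-5*t)]
  [t*exp(-5*t), -t*exp(-5*t) + exp(-5*t), -t*exp(-5*t)]
  [-t^2*exp(-5*t)/2 + t*exp(-5*t), t^2*exp(-5*t)/2 - 2*t*exp(-5*t), t^2*exp(-5*t)/2 - t*exp(-5*t) + exp(-5*t)]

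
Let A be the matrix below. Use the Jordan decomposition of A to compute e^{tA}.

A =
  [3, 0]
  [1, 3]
e^{tA} =
  [exp(3*t), 0]
  [t*exp(3*t), exp(3*t)]

Strategy: write A = P · J · P⁻¹ where J is a Jordan canonical form, so e^{tA} = P · e^{tJ} · P⁻¹, and e^{tJ} can be computed block-by-block.

A has Jordan form
J =
  [3, 1]
  [0, 3]
(up to reordering of blocks).

Per-block formulas:
  For a 2×2 Jordan block J_2(3): exp(t · J_2(3)) = e^(3t)·(I + t·N), where N is the 2×2 nilpotent shift.

After assembling e^{tJ} and conjugating by P, we get:

e^{tA} =
  [exp(3*t), 0]
  [t*exp(3*t), exp(3*t)]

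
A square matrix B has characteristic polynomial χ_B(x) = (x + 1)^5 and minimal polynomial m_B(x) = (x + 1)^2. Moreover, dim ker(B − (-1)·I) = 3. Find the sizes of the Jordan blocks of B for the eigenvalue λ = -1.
Block sizes for λ = -1: [2, 2, 1]

Step 1 — from the characteristic polynomial, algebraic multiplicity of λ = -1 is 5. From dim ker(B − (-1)·I) = 3, there are exactly 3 Jordan blocks for λ = -1.
Step 2 — from the minimal polynomial, the factor (x + 1)^2 tells us the largest block for λ = -1 has size 2.
Step 3 — with total size 5, 3 blocks, and largest block 2, the block sizes (in nonincreasing order) are [2, 2, 1].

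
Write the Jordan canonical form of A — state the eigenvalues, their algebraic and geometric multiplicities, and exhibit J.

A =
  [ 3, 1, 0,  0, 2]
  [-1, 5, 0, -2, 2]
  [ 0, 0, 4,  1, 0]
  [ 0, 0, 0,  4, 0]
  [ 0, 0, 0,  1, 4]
J_2(4) ⊕ J_2(4) ⊕ J_1(4)

The characteristic polynomial is
  det(x·I − A) = x^5 - 20*x^4 + 160*x^3 - 640*x^2 + 1280*x - 1024 = (x - 4)^5

Eigenvalues and multiplicities (the geometric multiplicity of λ is n − rank(A − λI), which equals the number of Jordan blocks for λ):
  λ = 4: algebraic multiplicity = 5, geometric multiplicity = 3

Determining the block sizes for each eigenvalue:
  λ = 4: with am = 5 and gm = 3, the partition is not yet determined (e.g. several partitions of 5 into 3 parts exist). Let N = A − (4)·I. Computing rank(N^1) = 2, rank(N^2) = 0; the number of blocks of size ≥ j is rank(N^{j−1}) − rank(N^j), giving [3, 2]. So we have 2 block(s) of size 2, 1 block(s) of size 1 → block sizes [2, 2, 1]

Assembling the blocks gives a Jordan form
J =
  [4, 1, 0, 0, 0]
  [0, 4, 0, 0, 0]
  [0, 0, 4, 1, 0]
  [0, 0, 0, 4, 0]
  [0, 0, 0, 0, 4]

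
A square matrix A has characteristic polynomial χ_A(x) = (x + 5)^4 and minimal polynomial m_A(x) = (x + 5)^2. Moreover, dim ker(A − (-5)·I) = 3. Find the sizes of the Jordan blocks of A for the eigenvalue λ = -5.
Block sizes for λ = -5: [2, 1, 1]

Step 1 — from the characteristic polynomial, algebraic multiplicity of λ = -5 is 4. From dim ker(A − (-5)·I) = 3, there are exactly 3 Jordan blocks for λ = -5.
Step 2 — from the minimal polynomial, the factor (x + 5)^2 tells us the largest block for λ = -5 has size 2.
Step 3 — with total size 4, 3 blocks, and largest block 2, the block sizes (in nonincreasing order) are [2, 1, 1].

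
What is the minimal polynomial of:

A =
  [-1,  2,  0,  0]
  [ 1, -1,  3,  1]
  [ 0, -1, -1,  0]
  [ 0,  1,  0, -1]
x^3 + 3*x^2 + 3*x + 1

The characteristic polynomial is χ_A(x) = (x + 1)^4, so the eigenvalues are known. The minimal polynomial is
  m_A(x) = Π_λ (x − λ)^{k_λ}
where k_λ is the size of the *largest* Jordan block for λ (equivalently, the smallest k with (A − λI)^k v = 0 for every generalised eigenvector v of λ).

  λ = -1: largest Jordan block has size 3, contributing (x + 1)^3

So m_A(x) = (x + 1)^3 = x^3 + 3*x^2 + 3*x + 1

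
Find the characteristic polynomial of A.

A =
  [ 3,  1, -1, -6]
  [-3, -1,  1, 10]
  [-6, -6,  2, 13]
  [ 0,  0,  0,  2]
x^4 - 6*x^3 + 12*x^2 - 8*x

Expanding det(x·I − A) (e.g. by cofactor expansion or by noting that A is similar to its Jordan form J, which has the same characteristic polynomial as A) gives
  χ_A(x) = x^4 - 6*x^3 + 12*x^2 - 8*x
which factors as x*(x - 2)^3. The eigenvalues (with algebraic multiplicities) are λ = 0 with multiplicity 1, λ = 2 with multiplicity 3.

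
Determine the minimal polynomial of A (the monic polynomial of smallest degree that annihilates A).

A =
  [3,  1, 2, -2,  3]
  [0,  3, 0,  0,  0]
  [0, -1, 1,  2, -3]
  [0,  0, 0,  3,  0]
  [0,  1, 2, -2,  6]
x^2 - 7*x + 12

The characteristic polynomial is χ_A(x) = (x - 4)*(x - 3)^4, so the eigenvalues are known. The minimal polynomial is
  m_A(x) = Π_λ (x − λ)^{k_λ}
where k_λ is the size of the *largest* Jordan block for λ (equivalently, the smallest k with (A − λI)^k v = 0 for every generalised eigenvector v of λ).

  λ = 3: largest Jordan block has size 1, contributing (x − 3)
  λ = 4: largest Jordan block has size 1, contributing (x − 4)

So m_A(x) = (x - 4)*(x - 3) = x^2 - 7*x + 12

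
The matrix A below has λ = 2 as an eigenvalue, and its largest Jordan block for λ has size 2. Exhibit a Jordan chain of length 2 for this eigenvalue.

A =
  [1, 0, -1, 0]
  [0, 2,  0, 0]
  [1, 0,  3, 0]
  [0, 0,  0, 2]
A Jordan chain for λ = 2 of length 2:
v_1 = (-1, 0, 1, 0)ᵀ
v_2 = (1, 0, 0, 0)ᵀ

Let N = A − (2)·I. We want v_2 with N^2 v_2 = 0 but N^1 v_2 ≠ 0; then v_{j-1} := N · v_j for j = 2, …, 2.

Pick v_2 = (1, 0, 0, 0)ᵀ.
Then v_1 = N · v_2 = (-1, 0, 1, 0)ᵀ.

Sanity check: (A − (2)·I) v_1 = (0, 0, 0, 0)ᵀ = 0. ✓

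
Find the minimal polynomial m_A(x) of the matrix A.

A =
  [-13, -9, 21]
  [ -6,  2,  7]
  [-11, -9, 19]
x^3 - 8*x^2 + 5*x + 50

The characteristic polynomial is χ_A(x) = (x - 5)^2*(x + 2), so the eigenvalues are known. The minimal polynomial is
  m_A(x) = Π_λ (x − λ)^{k_λ}
where k_λ is the size of the *largest* Jordan block for λ (equivalently, the smallest k with (A − λI)^k v = 0 for every generalised eigenvector v of λ).

  λ = -2: largest Jordan block has size 1, contributing (x + 2)
  λ = 5: largest Jordan block has size 2, contributing (x − 5)^2

So m_A(x) = (x - 5)^2*(x + 2) = x^3 - 8*x^2 + 5*x + 50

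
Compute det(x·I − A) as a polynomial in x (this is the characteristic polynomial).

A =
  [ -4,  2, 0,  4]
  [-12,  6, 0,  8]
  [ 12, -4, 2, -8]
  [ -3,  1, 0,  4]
x^4 - 8*x^3 + 24*x^2 - 32*x + 16

Expanding det(x·I − A) (e.g. by cofactor expansion or by noting that A is similar to its Jordan form J, which has the same characteristic polynomial as A) gives
  χ_A(x) = x^4 - 8*x^3 + 24*x^2 - 32*x + 16
which factors as (x - 2)^4. The eigenvalues (with algebraic multiplicities) are λ = 2 with multiplicity 4.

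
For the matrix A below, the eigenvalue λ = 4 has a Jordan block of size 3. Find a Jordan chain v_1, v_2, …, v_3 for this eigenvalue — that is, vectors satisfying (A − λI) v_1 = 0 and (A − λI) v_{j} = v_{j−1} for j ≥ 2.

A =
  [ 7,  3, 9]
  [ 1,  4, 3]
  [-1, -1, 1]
A Jordan chain for λ = 4 of length 3:
v_1 = (3, 0, -1)ᵀ
v_2 = (3, 1, -1)ᵀ
v_3 = (1, 0, 0)ᵀ

Let N = A − (4)·I. We want v_3 with N^3 v_3 = 0 but N^2 v_3 ≠ 0; then v_{j-1} := N · v_j for j = 3, …, 2.

Pick v_3 = (1, 0, 0)ᵀ.
Then v_2 = N · v_3 = (3, 1, -1)ᵀ.
Then v_1 = N · v_2 = (3, 0, -1)ᵀ.

Sanity check: (A − (4)·I) v_1 = (0, 0, 0)ᵀ = 0. ✓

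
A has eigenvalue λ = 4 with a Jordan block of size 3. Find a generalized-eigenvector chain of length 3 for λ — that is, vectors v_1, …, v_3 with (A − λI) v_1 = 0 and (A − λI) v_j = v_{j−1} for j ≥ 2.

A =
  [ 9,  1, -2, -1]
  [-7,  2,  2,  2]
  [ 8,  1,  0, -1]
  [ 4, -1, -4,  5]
A Jordan chain for λ = 4 of length 3:
v_1 = (-2, 3, -3, -1)ᵀ
v_2 = (5, -7, 8, 4)ᵀ
v_3 = (1, 0, 0, 0)ᵀ

Let N = A − (4)·I. We want v_3 with N^3 v_3 = 0 but N^2 v_3 ≠ 0; then v_{j-1} := N · v_j for j = 3, …, 2.

Pick v_3 = (1, 0, 0, 0)ᵀ.
Then v_2 = N · v_3 = (5, -7, 8, 4)ᵀ.
Then v_1 = N · v_2 = (-2, 3, -3, -1)ᵀ.

Sanity check: (A − (4)·I) v_1 = (0, 0, 0, 0)ᵀ = 0. ✓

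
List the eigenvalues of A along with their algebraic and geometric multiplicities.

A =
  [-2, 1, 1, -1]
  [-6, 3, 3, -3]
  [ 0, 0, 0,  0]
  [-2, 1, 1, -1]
λ = 0: alg = 4, geom = 3

Step 1 — factor the characteristic polynomial to read off the algebraic multiplicities:
  χ_A(x) = x^4

Step 2 — compute geometric multiplicities via the rank-nullity identity g(λ) = n − rank(A − λI):
  rank(A − (0)·I) = 1, so dim ker(A − (0)·I) = n − 1 = 3

Summary:
  λ = 0: algebraic multiplicity = 4, geometric multiplicity = 3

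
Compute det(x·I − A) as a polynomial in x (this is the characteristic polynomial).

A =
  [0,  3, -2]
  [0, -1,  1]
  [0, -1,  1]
x^3

Expanding det(x·I − A) (e.g. by cofactor expansion or by noting that A is similar to its Jordan form J, which has the same characteristic polynomial as A) gives
  χ_A(x) = x^3
which factors as x^3. The eigenvalues (with algebraic multiplicities) are λ = 0 with multiplicity 3.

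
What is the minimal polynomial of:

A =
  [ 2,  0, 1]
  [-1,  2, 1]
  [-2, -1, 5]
x^3 - 9*x^2 + 27*x - 27

The characteristic polynomial is χ_A(x) = (x - 3)^3, so the eigenvalues are known. The minimal polynomial is
  m_A(x) = Π_λ (x − λ)^{k_λ}
where k_λ is the size of the *largest* Jordan block for λ (equivalently, the smallest k with (A − λI)^k v = 0 for every generalised eigenvector v of λ).

  λ = 3: largest Jordan block has size 3, contributing (x − 3)^3

So m_A(x) = (x - 3)^3 = x^3 - 9*x^2 + 27*x - 27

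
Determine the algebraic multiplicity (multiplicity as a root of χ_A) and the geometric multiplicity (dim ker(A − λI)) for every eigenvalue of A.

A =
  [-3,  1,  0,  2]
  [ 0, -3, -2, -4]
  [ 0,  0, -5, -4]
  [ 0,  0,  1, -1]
λ = -3: alg = 4, geom = 2

Step 1 — factor the characteristic polynomial to read off the algebraic multiplicities:
  χ_A(x) = (x + 3)^4

Step 2 — compute geometric multiplicities via the rank-nullity identity g(λ) = n − rank(A − λI):
  rank(A − (-3)·I) = 2, so dim ker(A − (-3)·I) = n − 2 = 2

Summary:
  λ = -3: algebraic multiplicity = 4, geometric multiplicity = 2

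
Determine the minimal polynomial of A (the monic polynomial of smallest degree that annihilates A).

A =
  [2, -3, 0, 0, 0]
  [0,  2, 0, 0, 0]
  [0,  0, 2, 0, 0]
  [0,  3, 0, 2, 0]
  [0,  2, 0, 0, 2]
x^2 - 4*x + 4

The characteristic polynomial is χ_A(x) = (x - 2)^5, so the eigenvalues are known. The minimal polynomial is
  m_A(x) = Π_λ (x − λ)^{k_λ}
where k_λ is the size of the *largest* Jordan block for λ (equivalently, the smallest k with (A − λI)^k v = 0 for every generalised eigenvector v of λ).

  λ = 2: largest Jordan block has size 2, contributing (x − 2)^2

So m_A(x) = (x - 2)^2 = x^2 - 4*x + 4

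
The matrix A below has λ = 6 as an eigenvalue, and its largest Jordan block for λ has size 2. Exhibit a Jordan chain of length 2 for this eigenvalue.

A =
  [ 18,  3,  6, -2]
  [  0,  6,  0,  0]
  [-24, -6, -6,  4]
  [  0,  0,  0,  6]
A Jordan chain for λ = 6 of length 2:
v_1 = (12, 0, -24, 0)ᵀ
v_2 = (1, 0, 0, 0)ᵀ

Let N = A − (6)·I. We want v_2 with N^2 v_2 = 0 but N^1 v_2 ≠ 0; then v_{j-1} := N · v_j for j = 2, …, 2.

Pick v_2 = (1, 0, 0, 0)ᵀ.
Then v_1 = N · v_2 = (12, 0, -24, 0)ᵀ.

Sanity check: (A − (6)·I) v_1 = (0, 0, 0, 0)ᵀ = 0. ✓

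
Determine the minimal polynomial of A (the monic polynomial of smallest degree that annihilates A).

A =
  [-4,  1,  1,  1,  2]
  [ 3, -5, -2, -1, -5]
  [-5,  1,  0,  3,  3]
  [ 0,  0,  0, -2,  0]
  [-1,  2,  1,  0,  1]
x^2 + 4*x + 4

The characteristic polynomial is χ_A(x) = (x + 2)^5, so the eigenvalues are known. The minimal polynomial is
  m_A(x) = Π_λ (x − λ)^{k_λ}
where k_λ is the size of the *largest* Jordan block for λ (equivalently, the smallest k with (A − λI)^k v = 0 for every generalised eigenvector v of λ).

  λ = -2: largest Jordan block has size 2, contributing (x + 2)^2

So m_A(x) = (x + 2)^2 = x^2 + 4*x + 4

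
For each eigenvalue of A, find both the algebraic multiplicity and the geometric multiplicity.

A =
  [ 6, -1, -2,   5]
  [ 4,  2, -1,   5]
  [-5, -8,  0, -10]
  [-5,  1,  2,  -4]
λ = 1: alg = 4, geom = 2

Step 1 — factor the characteristic polynomial to read off the algebraic multiplicities:
  χ_A(x) = (x - 1)^4

Step 2 — compute geometric multiplicities via the rank-nullity identity g(λ) = n − rank(A − λI):
  rank(A − (1)·I) = 2, so dim ker(A − (1)·I) = n − 2 = 2

Summary:
  λ = 1: algebraic multiplicity = 4, geometric multiplicity = 2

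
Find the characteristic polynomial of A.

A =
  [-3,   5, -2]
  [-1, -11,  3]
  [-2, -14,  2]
x^3 + 12*x^2 + 48*x + 64

Expanding det(x·I − A) (e.g. by cofactor expansion or by noting that A is similar to its Jordan form J, which has the same characteristic polynomial as A) gives
  χ_A(x) = x^3 + 12*x^2 + 48*x + 64
which factors as (x + 4)^3. The eigenvalues (with algebraic multiplicities) are λ = -4 with multiplicity 3.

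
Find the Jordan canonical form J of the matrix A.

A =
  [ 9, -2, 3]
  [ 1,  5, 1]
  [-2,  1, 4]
J_3(6)

The characteristic polynomial is
  det(x·I − A) = x^3 - 18*x^2 + 108*x - 216 = (x - 6)^3

Eigenvalues and multiplicities (the geometric multiplicity of λ is n − rank(A − λI), which equals the number of Jordan blocks for λ):
  λ = 6: algebraic multiplicity = 3, geometric multiplicity = 1

Determining the block sizes for each eigenvalue:
  λ = 6: one block (gm = 1), so the single block has size am = 3 → block sizes [3]

Assembling the blocks gives a Jordan form
J =
  [6, 1, 0]
  [0, 6, 1]
  [0, 0, 6]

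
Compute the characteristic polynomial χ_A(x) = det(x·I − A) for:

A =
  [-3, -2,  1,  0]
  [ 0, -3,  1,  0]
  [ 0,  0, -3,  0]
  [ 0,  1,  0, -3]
x^4 + 12*x^3 + 54*x^2 + 108*x + 81

Expanding det(x·I − A) (e.g. by cofactor expansion or by noting that A is similar to its Jordan form J, which has the same characteristic polynomial as A) gives
  χ_A(x) = x^4 + 12*x^3 + 54*x^2 + 108*x + 81
which factors as (x + 3)^4. The eigenvalues (with algebraic multiplicities) are λ = -3 with multiplicity 4.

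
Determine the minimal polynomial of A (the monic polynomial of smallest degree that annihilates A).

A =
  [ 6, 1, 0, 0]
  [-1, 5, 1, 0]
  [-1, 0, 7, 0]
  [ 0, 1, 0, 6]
x^3 - 18*x^2 + 108*x - 216

The characteristic polynomial is χ_A(x) = (x - 6)^4, so the eigenvalues are known. The minimal polynomial is
  m_A(x) = Π_λ (x − λ)^{k_λ}
where k_λ is the size of the *largest* Jordan block for λ (equivalently, the smallest k with (A − λI)^k v = 0 for every generalised eigenvector v of λ).

  λ = 6: largest Jordan block has size 3, contributing (x − 6)^3

So m_A(x) = (x - 6)^3 = x^3 - 18*x^2 + 108*x - 216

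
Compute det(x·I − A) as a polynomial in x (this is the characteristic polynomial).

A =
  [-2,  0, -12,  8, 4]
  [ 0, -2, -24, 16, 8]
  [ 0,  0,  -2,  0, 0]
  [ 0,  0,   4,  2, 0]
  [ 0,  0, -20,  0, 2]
x^5 + 2*x^4 - 8*x^3 - 16*x^2 + 16*x + 32

Expanding det(x·I − A) (e.g. by cofactor expansion or by noting that A is similar to its Jordan form J, which has the same characteristic polynomial as A) gives
  χ_A(x) = x^5 + 2*x^4 - 8*x^3 - 16*x^2 + 16*x + 32
which factors as (x - 2)^2*(x + 2)^3. The eigenvalues (with algebraic multiplicities) are λ = -2 with multiplicity 3, λ = 2 with multiplicity 2.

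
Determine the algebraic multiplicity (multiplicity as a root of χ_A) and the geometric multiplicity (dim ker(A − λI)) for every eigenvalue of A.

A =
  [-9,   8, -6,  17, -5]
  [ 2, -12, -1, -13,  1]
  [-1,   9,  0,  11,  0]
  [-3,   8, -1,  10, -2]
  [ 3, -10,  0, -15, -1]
λ = -3: alg = 2, geom = 1; λ = -2: alg = 3, geom = 2

Step 1 — factor the characteristic polynomial to read off the algebraic multiplicities:
  χ_A(x) = (x + 2)^3*(x + 3)^2

Step 2 — compute geometric multiplicities via the rank-nullity identity g(λ) = n − rank(A − λI):
  rank(A − (-3)·I) = 4, so dim ker(A − (-3)·I) = n − 4 = 1
  rank(A − (-2)·I) = 3, so dim ker(A − (-2)·I) = n − 3 = 2

Summary:
  λ = -3: algebraic multiplicity = 2, geometric multiplicity = 1
  λ = -2: algebraic multiplicity = 3, geometric multiplicity = 2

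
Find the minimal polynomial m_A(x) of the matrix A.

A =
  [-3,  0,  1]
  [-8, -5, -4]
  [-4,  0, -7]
x^2 + 10*x + 25

The characteristic polynomial is χ_A(x) = (x + 5)^3, so the eigenvalues are known. The minimal polynomial is
  m_A(x) = Π_λ (x − λ)^{k_λ}
where k_λ is the size of the *largest* Jordan block for λ (equivalently, the smallest k with (A − λI)^k v = 0 for every generalised eigenvector v of λ).

  λ = -5: largest Jordan block has size 2, contributing (x + 5)^2

So m_A(x) = (x + 5)^2 = x^2 + 10*x + 25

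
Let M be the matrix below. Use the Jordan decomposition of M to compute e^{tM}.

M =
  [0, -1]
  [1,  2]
e^{tM} =
  [-t*exp(t) + exp(t), -t*exp(t)]
  [t*exp(t), t*exp(t) + exp(t)]

Strategy: write M = P · J · P⁻¹ where J is a Jordan canonical form, so e^{tM} = P · e^{tJ} · P⁻¹, and e^{tJ} can be computed block-by-block.

M has Jordan form
J =
  [1, 1]
  [0, 1]
(up to reordering of blocks).

Per-block formulas:
  For a 2×2 Jordan block J_2(1): exp(t · J_2(1)) = e^(1t)·(I + t·N), where N is the 2×2 nilpotent shift.

After assembling e^{tJ} and conjugating by P, we get:

e^{tM} =
  [-t*exp(t) + exp(t), -t*exp(t)]
  [t*exp(t), t*exp(t) + exp(t)]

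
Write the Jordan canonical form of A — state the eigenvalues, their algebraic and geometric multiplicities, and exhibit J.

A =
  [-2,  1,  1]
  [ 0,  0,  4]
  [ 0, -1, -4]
J_3(-2)

The characteristic polynomial is
  det(x·I − A) = x^3 + 6*x^2 + 12*x + 8 = (x + 2)^3

Eigenvalues and multiplicities (the geometric multiplicity of λ is n − rank(A − λI), which equals the number of Jordan blocks for λ):
  λ = -2: algebraic multiplicity = 3, geometric multiplicity = 1

Determining the block sizes for each eigenvalue:
  λ = -2: one block (gm = 1), so the single block has size am = 3 → block sizes [3]

Assembling the blocks gives a Jordan form
J =
  [-2,  1,  0]
  [ 0, -2,  1]
  [ 0,  0, -2]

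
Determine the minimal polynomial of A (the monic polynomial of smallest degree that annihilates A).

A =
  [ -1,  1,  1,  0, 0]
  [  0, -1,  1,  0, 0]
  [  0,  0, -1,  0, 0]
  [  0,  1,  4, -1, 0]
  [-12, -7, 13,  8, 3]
x^4 - 6*x^2 - 8*x - 3

The characteristic polynomial is χ_A(x) = (x - 3)*(x + 1)^4, so the eigenvalues are known. The minimal polynomial is
  m_A(x) = Π_λ (x − λ)^{k_λ}
where k_λ is the size of the *largest* Jordan block for λ (equivalently, the smallest k with (A − λI)^k v = 0 for every generalised eigenvector v of λ).

  λ = -1: largest Jordan block has size 3, contributing (x + 1)^3
  λ = 3: largest Jordan block has size 1, contributing (x − 3)

So m_A(x) = (x - 3)*(x + 1)^3 = x^4 - 6*x^2 - 8*x - 3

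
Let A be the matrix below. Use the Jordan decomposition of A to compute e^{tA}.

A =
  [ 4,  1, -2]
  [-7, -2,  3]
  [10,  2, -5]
e^{tA} =
  [-t^2*exp(-t) + 5*t*exp(-t) + exp(-t), t*exp(-t), t^2*exp(-t)/2 - 2*t*exp(-t)]
  [t^2*exp(-t) - 7*t*exp(-t), -t*exp(-t) + exp(-t), -t^2*exp(-t)/2 + 3*t*exp(-t)]
  [-2*t^2*exp(-t) + 10*t*exp(-t), 2*t*exp(-t), t^2*exp(-t) - 4*t*exp(-t) + exp(-t)]

Strategy: write A = P · J · P⁻¹ where J is a Jordan canonical form, so e^{tA} = P · e^{tJ} · P⁻¹, and e^{tJ} can be computed block-by-block.

A has Jordan form
J =
  [-1,  1,  0]
  [ 0, -1,  1]
  [ 0,  0, -1]
(up to reordering of blocks).

Per-block formulas:
  For a 3×3 Jordan block J_3(-1): exp(t · J_3(-1)) = e^(-1t)·(I + t·N + (t^2/2)·N^2), where N is the 3×3 nilpotent shift.

After assembling e^{tJ} and conjugating by P, we get:

e^{tA} =
  [-t^2*exp(-t) + 5*t*exp(-t) + exp(-t), t*exp(-t), t^2*exp(-t)/2 - 2*t*exp(-t)]
  [t^2*exp(-t) - 7*t*exp(-t), -t*exp(-t) + exp(-t), -t^2*exp(-t)/2 + 3*t*exp(-t)]
  [-2*t^2*exp(-t) + 10*t*exp(-t), 2*t*exp(-t), t^2*exp(-t) - 4*t*exp(-t) + exp(-t)]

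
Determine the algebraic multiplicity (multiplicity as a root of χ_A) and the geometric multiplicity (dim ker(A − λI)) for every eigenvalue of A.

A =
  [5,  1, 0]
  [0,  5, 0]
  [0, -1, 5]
λ = 5: alg = 3, geom = 2

Step 1 — factor the characteristic polynomial to read off the algebraic multiplicities:
  χ_A(x) = (x - 5)^3

Step 2 — compute geometric multiplicities via the rank-nullity identity g(λ) = n − rank(A − λI):
  rank(A − (5)·I) = 1, so dim ker(A − (5)·I) = n − 1 = 2

Summary:
  λ = 5: algebraic multiplicity = 3, geometric multiplicity = 2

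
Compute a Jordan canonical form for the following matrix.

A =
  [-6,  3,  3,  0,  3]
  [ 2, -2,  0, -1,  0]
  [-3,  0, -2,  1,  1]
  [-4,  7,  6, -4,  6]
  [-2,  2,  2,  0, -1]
J_2(-3) ⊕ J_2(-3) ⊕ J_1(-3)

The characteristic polynomial is
  det(x·I − A) = x^5 + 15*x^4 + 90*x^3 + 270*x^2 + 405*x + 243 = (x + 3)^5

Eigenvalues and multiplicities (the geometric multiplicity of λ is n − rank(A − λI), which equals the number of Jordan blocks for λ):
  λ = -3: algebraic multiplicity = 5, geometric multiplicity = 3

Determining the block sizes for each eigenvalue:
  λ = -3: with am = 5 and gm = 3, the partition is not yet determined (e.g. several partitions of 5 into 3 parts exist). Let N = A − (-3)·I. Computing rank(N^1) = 2, rank(N^2) = 0; the number of blocks of size ≥ j is rank(N^{j−1}) − rank(N^j), giving [3, 2]. So we have 2 block(s) of size 2, 1 block(s) of size 1 → block sizes [2, 2, 1]

Assembling the blocks gives a Jordan form
J =
  [-3,  1,  0,  0,  0]
  [ 0, -3,  0,  0,  0]
  [ 0,  0, -3,  1,  0]
  [ 0,  0,  0, -3,  0]
  [ 0,  0,  0,  0, -3]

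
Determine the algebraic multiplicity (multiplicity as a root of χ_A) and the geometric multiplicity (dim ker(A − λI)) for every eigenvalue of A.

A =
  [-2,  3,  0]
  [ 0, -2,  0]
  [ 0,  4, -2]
λ = -2: alg = 3, geom = 2

Step 1 — factor the characteristic polynomial to read off the algebraic multiplicities:
  χ_A(x) = (x + 2)^3

Step 2 — compute geometric multiplicities via the rank-nullity identity g(λ) = n − rank(A − λI):
  rank(A − (-2)·I) = 1, so dim ker(A − (-2)·I) = n − 1 = 2

Summary:
  λ = -2: algebraic multiplicity = 3, geometric multiplicity = 2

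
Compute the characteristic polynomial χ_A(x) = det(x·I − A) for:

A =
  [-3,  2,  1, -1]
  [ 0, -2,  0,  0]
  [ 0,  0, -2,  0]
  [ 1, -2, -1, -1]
x^4 + 8*x^3 + 24*x^2 + 32*x + 16

Expanding det(x·I − A) (e.g. by cofactor expansion or by noting that A is similar to its Jordan form J, which has the same characteristic polynomial as A) gives
  χ_A(x) = x^4 + 8*x^3 + 24*x^2 + 32*x + 16
which factors as (x + 2)^4. The eigenvalues (with algebraic multiplicities) are λ = -2 with multiplicity 4.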